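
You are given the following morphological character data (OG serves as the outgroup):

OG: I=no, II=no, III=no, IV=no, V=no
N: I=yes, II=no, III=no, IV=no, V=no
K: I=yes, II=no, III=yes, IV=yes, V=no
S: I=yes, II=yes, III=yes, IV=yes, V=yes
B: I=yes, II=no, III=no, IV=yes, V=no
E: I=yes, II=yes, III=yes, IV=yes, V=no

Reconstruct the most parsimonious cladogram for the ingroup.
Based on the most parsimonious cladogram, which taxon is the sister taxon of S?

The outgroup has state 'no' for every character, so 'yes' is the derived state throughout.
I (derived state 'yes') is shared by all ingroup taxa — unites the whole ingroup.
Only E and S show the derived state 'yes' for II, supporting them as a clade.
III: derived state 'yes' in E, K, and S only — synapomorphy for {E, K, S}.
Only B, E, K, and S show the derived state 'yes' for IV, supporting them as a clade.
V: derived state 'yes' in S only — an autapomorphy, so it tells us nothing about relationships among taxa.
Most parsimonious ingroup topology: (N,((K,(S,E)),B)).
S and E form a cherry on this tree, so they are sister taxa.

E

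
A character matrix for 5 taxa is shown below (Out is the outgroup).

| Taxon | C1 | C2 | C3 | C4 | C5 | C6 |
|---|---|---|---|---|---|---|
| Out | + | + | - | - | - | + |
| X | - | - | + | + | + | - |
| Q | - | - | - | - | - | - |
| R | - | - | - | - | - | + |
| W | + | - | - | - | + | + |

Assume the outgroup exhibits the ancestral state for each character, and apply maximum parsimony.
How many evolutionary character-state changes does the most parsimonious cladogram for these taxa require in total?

7

Character polarity is set by the outgroup: the derived state is whichever differs from the outgroup's state, so for C1, C2, C6 the derived state is '-', and for the remaining characters it is '+'.
C1: derived state '-' in Q, R, and X only — synapomorphy for {Q, R, X}.
All ingroup taxa share the derived state '-' for C2; it defines the ingroup but does not resolve relationships within it.
C3 (derived state '+') is unique to X (autapomorphy; uninformative for grouping).
C4 (derived state '+') is unique to X (autapomorphy; uninformative for grouping).
C5 (state '+') occurs in W and X but conflicts with the nesting implied by the other characters — most parsimoniously interpreted as homoplasy.
Only Q and X show the derived state '-' for C6, supporting them as a clade.
Most parsimonious ingroup topology: (((X,Q),R),W).
Changes per character on this tree: C1: 1; C2: 1; C3: 1; C4: 1; C5: 2; C6: 1.
Total = 7.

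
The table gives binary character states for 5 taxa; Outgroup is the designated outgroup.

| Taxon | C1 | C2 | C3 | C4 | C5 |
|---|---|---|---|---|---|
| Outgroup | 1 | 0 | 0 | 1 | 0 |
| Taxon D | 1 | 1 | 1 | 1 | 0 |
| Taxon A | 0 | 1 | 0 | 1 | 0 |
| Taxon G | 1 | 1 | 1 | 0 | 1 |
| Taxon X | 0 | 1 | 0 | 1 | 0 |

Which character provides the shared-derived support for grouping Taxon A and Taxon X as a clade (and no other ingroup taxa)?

Character polarity is set by the outgroup: the derived state is whichever differs from the outgroup's state, so for C1, C4 the derived state is '0', and for the remaining characters it is '1'.
C1: derived state '0' in Taxon A and Taxon X only — synapomorphy for {Taxon A, Taxon X}.
C2 (derived state '1') is shared by all ingroup taxa — unites the whole ingroup.
C3: derived state '1' in Taxon D and Taxon G only — synapomorphy for {Taxon D, Taxon G}.
C4 (derived state '0') is unique to Taxon G (autapomorphy; uninformative for grouping).
C5: derived state '1' in Taxon G only — an autapomorphy, so it tells us nothing about relationships among taxa.
Most parsimonious ingroup topology: ((Taxon D,Taxon G),(Taxon A,Taxon X)).
The clade {Taxon A, Taxon X} is supported by C1: its derived state '0' occurs in exactly those taxa and in no other taxon (including the outgroup).

C1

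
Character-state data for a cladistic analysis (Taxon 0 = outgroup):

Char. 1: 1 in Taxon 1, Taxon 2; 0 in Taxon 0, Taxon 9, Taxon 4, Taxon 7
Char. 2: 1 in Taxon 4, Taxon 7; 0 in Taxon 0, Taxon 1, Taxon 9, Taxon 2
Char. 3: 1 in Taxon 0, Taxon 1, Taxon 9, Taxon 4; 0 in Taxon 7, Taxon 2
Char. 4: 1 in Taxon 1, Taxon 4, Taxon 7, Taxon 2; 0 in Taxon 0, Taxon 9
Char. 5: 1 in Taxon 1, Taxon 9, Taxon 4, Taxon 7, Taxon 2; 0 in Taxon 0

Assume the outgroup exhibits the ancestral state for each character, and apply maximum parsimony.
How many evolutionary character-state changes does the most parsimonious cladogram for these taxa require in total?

6

Character polarity is set by the outgroup: the derived state is whichever differs from the outgroup's state, so for Char. 3 the derived state is '0', and for the remaining characters it is '1'.
Only Taxon 1 and Taxon 2 show the derived state '1' for Char. 1, supporting them as a clade.
Only Taxon 4 and Taxon 7 show the derived state '1' for Char. 2, supporting them as a clade.
Char. 3 groups Taxon 2 and Taxon 7, which is incompatible with the clades supported by the remaining characters; treating it as convergent (homoplasy) costs fewer steps than any alternative tree.
Char. 4 (derived state '1') is shared by Taxon 1, Taxon 2, Taxon 4, and Taxon 7 — a synapomorphy uniting that clade.
All ingroup taxa share the derived state '1' for Char. 5; it defines the ingroup but does not resolve relationships within it.
Most parsimonious ingroup topology: (((Taxon 1,Taxon 2),(Taxon 4,Taxon 7)),Taxon 9).
Changes per character on this tree: Char. 1: 1; Char. 2: 1; Char. 3: 2; Char. 4: 1; Char. 5: 1.
Total = 6.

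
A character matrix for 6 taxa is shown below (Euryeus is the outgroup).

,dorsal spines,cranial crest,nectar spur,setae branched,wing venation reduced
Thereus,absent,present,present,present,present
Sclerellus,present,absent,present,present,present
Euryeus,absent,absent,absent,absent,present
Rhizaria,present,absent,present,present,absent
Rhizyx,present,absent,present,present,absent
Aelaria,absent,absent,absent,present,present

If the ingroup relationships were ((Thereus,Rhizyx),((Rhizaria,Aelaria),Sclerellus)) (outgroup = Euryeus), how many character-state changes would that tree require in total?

9

Map each character onto ((Thereus,Rhizyx),((Rhizaria,Aelaria),Sclerellus)) (rooted by Euryeus) and count the minimum state changes it requires (Fitch parsimony):
dorsal spines: 3; cranial crest: 1; nectar spur: 2; setae branched: 1; wing venation reduced: 2.
Total tree length = 9.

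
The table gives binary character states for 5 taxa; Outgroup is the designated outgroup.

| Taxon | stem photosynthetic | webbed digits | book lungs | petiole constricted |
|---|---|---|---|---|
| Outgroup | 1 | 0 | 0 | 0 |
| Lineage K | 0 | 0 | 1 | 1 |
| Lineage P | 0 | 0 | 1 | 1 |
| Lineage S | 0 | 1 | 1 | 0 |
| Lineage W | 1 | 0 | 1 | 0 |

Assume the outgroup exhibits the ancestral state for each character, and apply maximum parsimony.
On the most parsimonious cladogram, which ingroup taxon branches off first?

Lineage W

Character polarity is set by the outgroup: the derived state is whichever differs from the outgroup's state, so for stem photosynthetic the derived state is '0', and for the remaining characters it is '1'.
stem photosynthetic: derived state '0' in Lineage K, Lineage P, and Lineage S only — synapomorphy for {Lineage K, Lineage P, Lineage S}.
webbed digits (derived state '1') is unique to Lineage S (autapomorphy; uninformative for grouping).
book lungs (derived state '1') is shared by all ingroup taxa — unites the whole ingroup.
petiole constricted: derived state '1' in Lineage K and Lineage P only — synapomorphy for {Lineage K, Lineage P}.
Most parsimonious ingroup topology: (((Lineage K,Lineage P),Lineage S),Lineage W).
Lineage W is sister to the clade containing all other ingroup taxa, so it is the earliest-diverging (most basal) ingroup lineage.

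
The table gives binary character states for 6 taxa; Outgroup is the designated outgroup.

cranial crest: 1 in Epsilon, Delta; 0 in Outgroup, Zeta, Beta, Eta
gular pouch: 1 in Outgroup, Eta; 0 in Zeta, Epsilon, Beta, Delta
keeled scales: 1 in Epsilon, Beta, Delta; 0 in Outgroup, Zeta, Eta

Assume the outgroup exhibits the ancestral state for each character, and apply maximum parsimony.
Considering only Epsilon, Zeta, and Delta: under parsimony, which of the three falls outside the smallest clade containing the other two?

Zeta

Character polarity is set by the outgroup: the derived state is whichever differs from the outgroup's state, so for gular pouch the derived state is '0', and for the remaining characters it is '1'.
cranial crest: derived state '1' in Delta and Epsilon only — synapomorphy for {Delta, Epsilon}.
gular pouch (derived state '0') is shared by Beta, Delta, Epsilon, and Zeta — a synapomorphy uniting that clade.
keeled scales (derived state '1') is shared by Beta, Delta, and Epsilon — a synapomorphy uniting that clade.
Most parsimonious ingroup topology: ((Zeta,((Epsilon,Delta),Beta)),Eta).
Delta and Epsilon share a more recent common ancestor with each other than either does with Zeta, so Zeta is the least closely related of the three.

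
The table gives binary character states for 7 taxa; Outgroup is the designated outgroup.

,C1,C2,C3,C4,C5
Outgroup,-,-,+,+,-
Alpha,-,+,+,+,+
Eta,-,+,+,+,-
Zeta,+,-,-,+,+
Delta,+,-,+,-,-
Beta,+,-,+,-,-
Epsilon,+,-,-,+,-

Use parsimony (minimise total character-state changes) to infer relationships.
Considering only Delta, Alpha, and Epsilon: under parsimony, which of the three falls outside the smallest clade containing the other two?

Alpha

Character polarity is set by the outgroup: the derived state is whichever differs from the outgroup's state, so for C3, C4 the derived state is '-', and for the remaining characters it is '+'.
C1: derived state '+' in Beta, Delta, Epsilon, and Zeta only — synapomorphy for {Beta, Delta, Epsilon, Zeta}.
Only Alpha and Eta show the derived state '+' for C2, supporting them as a clade.
C3 (derived state '-') is shared by Epsilon and Zeta — a synapomorphy uniting that clade.
Only Beta and Delta show the derived state '-' for C4, supporting them as a clade.
C5 (state '+') occurs in Alpha and Zeta but conflicts with the nesting implied by the other characters — most parsimoniously interpreted as homoplasy.
Most parsimonious ingroup topology: ((Alpha,Eta),((Zeta,Epsilon),(Delta,Beta))).
Delta and Epsilon share a more recent common ancestor with each other than either does with Alpha, so Alpha is the least closely related of the three.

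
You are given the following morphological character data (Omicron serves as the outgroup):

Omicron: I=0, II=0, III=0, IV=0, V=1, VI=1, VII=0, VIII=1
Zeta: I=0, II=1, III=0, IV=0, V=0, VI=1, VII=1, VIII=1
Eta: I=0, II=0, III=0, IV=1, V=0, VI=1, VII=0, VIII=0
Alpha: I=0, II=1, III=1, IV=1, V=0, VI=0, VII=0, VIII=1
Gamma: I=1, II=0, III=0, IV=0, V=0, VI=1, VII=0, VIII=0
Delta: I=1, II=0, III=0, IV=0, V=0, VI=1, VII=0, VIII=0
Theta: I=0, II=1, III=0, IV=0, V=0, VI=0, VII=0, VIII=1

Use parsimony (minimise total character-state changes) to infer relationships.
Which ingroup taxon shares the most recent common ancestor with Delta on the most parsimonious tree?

Character polarity is set by the outgroup: the derived state is whichever differs from the outgroup's state, so for V, VI, VIII the derived state is '0', and for the remaining characters it is '1'.
I (derived state '1') is shared by Delta and Gamma — a synapomorphy uniting that clade.
Only Alpha, Theta, and Zeta show the derived state '1' for II, supporting them as a clade.
III (derived state '1') is unique to Alpha (autapomorphy; uninformative for grouping).
IV groups Alpha and Eta, which is incompatible with the clades supported by the remaining characters; treating it as convergent (homoplasy) costs fewer steps than any alternative tree.
V (derived state '0') is shared by all ingroup taxa — unites the whole ingroup.
VI (derived state '0') is shared by Alpha and Theta — a synapomorphy uniting that clade.
VII (derived state '1') is unique to Zeta (autapomorphy; uninformative for grouping).
VIII: derived state '0' in Delta, Eta, and Gamma only — synapomorphy for {Delta, Eta, Gamma}.
Most parsimonious ingroup topology: ((Zeta,(Alpha,Theta)),(Eta,(Gamma,Delta))).
Delta and Gamma form a cherry on this tree, so they are sister taxa.

Gamma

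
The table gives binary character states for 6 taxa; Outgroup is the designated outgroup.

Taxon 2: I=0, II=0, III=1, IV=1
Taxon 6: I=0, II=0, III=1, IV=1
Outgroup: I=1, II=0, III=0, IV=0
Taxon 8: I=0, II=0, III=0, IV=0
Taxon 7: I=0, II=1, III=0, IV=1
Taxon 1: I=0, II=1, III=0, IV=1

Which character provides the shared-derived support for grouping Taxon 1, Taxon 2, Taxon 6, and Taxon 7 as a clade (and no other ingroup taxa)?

Character polarity is set by the outgroup: the derived state is whichever differs from the outgroup's state, so for I the derived state is '0', and for the remaining characters it is '1'.
All ingroup taxa share the derived state '0' for I; it defines the ingroup but does not resolve relationships within it.
II: derived state '1' in Taxon 1 and Taxon 7 only — synapomorphy for {Taxon 1, Taxon 7}.
III (derived state '1') is shared by Taxon 2 and Taxon 6 — a synapomorphy uniting that clade.
IV (derived state '1') is shared by Taxon 1, Taxon 2, Taxon 6, and Taxon 7 — a synapomorphy uniting that clade.
Most parsimonious ingroup topology: (((Taxon 2,Taxon 6),(Taxon 1,Taxon 7)),Taxon 8).
The clade {Taxon 1, Taxon 2, Taxon 6, Taxon 7} is supported by IV: its derived state '1' occurs in exactly those taxa and in no other taxon (including the outgroup).

IV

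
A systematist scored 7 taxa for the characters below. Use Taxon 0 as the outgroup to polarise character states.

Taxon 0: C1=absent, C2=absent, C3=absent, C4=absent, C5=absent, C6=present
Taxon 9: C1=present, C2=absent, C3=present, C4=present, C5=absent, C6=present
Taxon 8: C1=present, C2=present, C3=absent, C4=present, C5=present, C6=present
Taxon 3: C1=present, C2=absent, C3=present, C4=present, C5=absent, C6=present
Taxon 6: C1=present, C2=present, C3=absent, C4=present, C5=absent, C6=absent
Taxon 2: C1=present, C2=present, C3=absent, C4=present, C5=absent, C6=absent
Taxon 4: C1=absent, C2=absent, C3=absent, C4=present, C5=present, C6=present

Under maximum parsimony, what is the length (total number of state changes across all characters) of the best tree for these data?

7

Character polarity is set by the outgroup: the derived state is whichever differs from the outgroup's state, so for C6 the derived state is 'absent', and for the remaining characters it is 'present'.
C1 (derived state 'present') is shared by Taxon 2, Taxon 3, Taxon 6, Taxon 8, and Taxon 9 — a synapomorphy uniting that clade.
Only Taxon 2, Taxon 6, and Taxon 8 show the derived state 'present' for C2, supporting them as a clade.
C3: derived state 'present' in Taxon 3 and Taxon 9 only — synapomorphy for {Taxon 3, Taxon 9}.
All ingroup taxa share the derived state 'present' for C4; it defines the ingroup but does not resolve relationships within it.
C5 groups Taxon 4 and Taxon 8, which is incompatible with the clades supported by the remaining characters; treating it as convergent (homoplasy) costs fewer steps than any alternative tree.
C6 (derived state 'absent') is shared by Taxon 2 and Taxon 6 — a synapomorphy uniting that clade.
Most parsimonious ingroup topology: (((Taxon 9,Taxon 3),(Taxon 8,(Taxon 6,Taxon 2))),Taxon 4).
Changes per character on this tree: C1: 1; C2: 1; C3: 1; C4: 1; C5: 2; C6: 1.
Total = 7.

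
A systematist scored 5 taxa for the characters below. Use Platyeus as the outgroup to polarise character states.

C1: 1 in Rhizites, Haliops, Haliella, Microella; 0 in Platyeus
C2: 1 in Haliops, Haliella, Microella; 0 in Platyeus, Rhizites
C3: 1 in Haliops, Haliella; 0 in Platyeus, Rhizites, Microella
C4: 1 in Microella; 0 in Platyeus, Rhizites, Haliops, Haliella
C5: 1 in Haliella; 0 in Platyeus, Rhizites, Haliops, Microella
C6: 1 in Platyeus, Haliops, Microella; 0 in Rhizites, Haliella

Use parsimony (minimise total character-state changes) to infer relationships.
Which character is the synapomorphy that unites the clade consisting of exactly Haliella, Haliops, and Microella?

Character polarity is set by the outgroup: the derived state is whichever differs from the outgroup's state, so for C6 the derived state is '0', and for the remaining characters it is '1'.
All ingroup taxa share the derived state '1' for C1; it defines the ingroup but does not resolve relationships within it.
Only Haliella, Haliops, and Microella show the derived state '1' for C2, supporting them as a clade.
C3: derived state '1' in Haliella and Haliops only — synapomorphy for {Haliella, Haliops}.
C4 (derived state '1') is unique to Microella (autapomorphy; uninformative for grouping).
C5: derived state '1' in Haliella only — an autapomorphy, so it tells us nothing about relationships among taxa.
C6 groups Haliella and Rhizites, which is incompatible with the clades supported by the remaining characters; treating it as convergent (homoplasy) costs fewer steps than any alternative tree.
Most parsimonious ingroup topology: (Rhizites,((Haliops,Haliella),Microella)).
The clade {Haliella, Haliops, Microella} is supported by C2: its derived state '1' occurs in exactly those taxa and in no other taxon (including the outgroup).

C2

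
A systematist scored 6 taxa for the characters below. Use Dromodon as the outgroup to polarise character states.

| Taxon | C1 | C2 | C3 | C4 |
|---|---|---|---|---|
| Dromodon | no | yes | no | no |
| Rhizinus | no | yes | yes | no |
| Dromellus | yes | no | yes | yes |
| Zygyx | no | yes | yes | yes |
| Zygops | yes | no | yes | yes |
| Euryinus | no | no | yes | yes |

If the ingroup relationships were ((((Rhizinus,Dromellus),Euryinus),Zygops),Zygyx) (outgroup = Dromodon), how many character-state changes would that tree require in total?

7

Map each character onto ((((Rhizinus,Dromellus),Euryinus),Zygops),Zygyx) (rooted by Dromodon) and count the minimum state changes it requires (Fitch parsimony):
C1: 2; C2: 2; C3: 1; C4: 2.
Total tree length = 7.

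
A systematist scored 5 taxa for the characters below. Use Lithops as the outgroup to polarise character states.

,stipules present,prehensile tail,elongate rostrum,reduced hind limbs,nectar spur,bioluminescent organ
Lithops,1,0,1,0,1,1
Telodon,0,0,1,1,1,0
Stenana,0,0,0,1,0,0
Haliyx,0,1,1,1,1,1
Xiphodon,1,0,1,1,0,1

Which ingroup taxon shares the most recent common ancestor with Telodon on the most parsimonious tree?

Character polarity is set by the outgroup: the derived state is whichever differs from the outgroup's state, so for stipules present, elongate rostrum, nectar spur, bioluminescent organ the derived state is '0', and for the remaining characters it is '1'.
Only Haliyx, Stenana, and Telodon show the derived state '0' for stipules present, supporting them as a clade.
prehensile tail: derived state '1' in Haliyx only — an autapomorphy, so it tells us nothing about relationships among taxa.
elongate rostrum (derived state '0') is unique to Stenana (autapomorphy; uninformative for grouping).
reduced hind limbs (derived state '1') is shared by all ingroup taxa — unites the whole ingroup.
nectar spur groups Stenana and Xiphodon, which is incompatible with the clades supported by the remaining characters; treating it as convergent (homoplasy) costs fewer steps than any alternative tree.
bioluminescent organ: derived state '0' in Stenana and Telodon only — synapomorphy for {Stenana, Telodon}.
Most parsimonious ingroup topology: (((Telodon,Stenana),Haliyx),Xiphodon).
Telodon and Stenana form a cherry on this tree, so they are sister taxa.

Stenana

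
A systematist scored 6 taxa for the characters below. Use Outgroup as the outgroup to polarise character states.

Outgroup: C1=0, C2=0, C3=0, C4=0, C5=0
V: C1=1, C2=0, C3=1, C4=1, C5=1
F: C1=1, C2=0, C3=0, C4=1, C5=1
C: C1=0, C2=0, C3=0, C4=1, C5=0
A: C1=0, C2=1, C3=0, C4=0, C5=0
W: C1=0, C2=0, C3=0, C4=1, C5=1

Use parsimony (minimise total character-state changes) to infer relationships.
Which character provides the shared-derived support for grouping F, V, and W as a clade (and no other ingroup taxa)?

C5

The outgroup has state '0' for every character, so '1' is the derived state throughout.
Only F and V show the derived state '1' for C1, supporting them as a clade.
C2: derived state '1' in A only — an autapomorphy, so it tells us nothing about relationships among taxa.
C3 (derived state '1') is unique to V (autapomorphy; uninformative for grouping).
C4: derived state '1' in C, F, V, and W only — synapomorphy for {C, F, V, W}.
C5 (derived state '1') is shared by F, V, and W — a synapomorphy uniting that clade.
Most parsimonious ingroup topology: ((((V,F),W),C),A).
The clade {F, V, W} is supported by C5: its derived state '1' occurs in exactly those taxa and in no other taxon (including the outgroup).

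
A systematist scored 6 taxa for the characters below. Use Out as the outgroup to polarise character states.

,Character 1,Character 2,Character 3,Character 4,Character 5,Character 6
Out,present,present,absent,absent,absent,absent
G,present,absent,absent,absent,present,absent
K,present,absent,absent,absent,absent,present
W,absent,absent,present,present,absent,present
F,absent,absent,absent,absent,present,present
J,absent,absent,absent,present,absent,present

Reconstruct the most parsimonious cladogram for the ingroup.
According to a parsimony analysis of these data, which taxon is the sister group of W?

Character polarity is set by the outgroup: the derived state is whichever differs from the outgroup's state, so for Character 1, Character 2 the derived state is 'absent', and for the remaining characters it is 'present'.
Only F, J, and W show the derived state 'absent' for Character 1, supporting them as a clade.
Character 2 (derived state 'absent') is shared by all ingroup taxa — unites the whole ingroup.
Character 3: derived state 'present' in W only — an autapomorphy, so it tells us nothing about relationships among taxa.
Only J and W show the derived state 'present' for Character 4, supporting them as a clade.
Character 5 groups F and G, which is incompatible with the clades supported by the remaining characters; treating it as convergent (homoplasy) costs fewer steps than any alternative tree.
Character 6: derived state 'present' in F, J, K, and W only — synapomorphy for {F, J, K, W}.
Most parsimonious ingroup topology: (G,(K,((W,J),F))).
W and J form a cherry on this tree, so they are sister taxa.

J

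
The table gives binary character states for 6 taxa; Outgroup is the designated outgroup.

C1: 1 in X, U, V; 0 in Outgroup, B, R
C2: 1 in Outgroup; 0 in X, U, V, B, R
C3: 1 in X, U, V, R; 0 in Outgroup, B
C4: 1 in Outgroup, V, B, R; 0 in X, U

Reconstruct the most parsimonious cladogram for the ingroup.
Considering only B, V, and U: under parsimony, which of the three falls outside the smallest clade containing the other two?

Character polarity is set by the outgroup: the derived state is whichever differs from the outgroup's state, so for C2, C4 the derived state is '0', and for the remaining characters it is '1'.
C1: derived state '1' in U, V, and X only — synapomorphy for {U, V, X}.
All ingroup taxa share the derived state '0' for C2; it defines the ingroup but does not resolve relationships within it.
C3: derived state '1' in R, U, V, and X only — synapomorphy for {R, U, V, X}.
Only U and X show the derived state '0' for C4, supporting them as a clade.
Most parsimonious ingroup topology: ((((X,U),V),R),B).
V and U share a more recent common ancestor with each other than either does with B, so B is the least closely related of the three.

B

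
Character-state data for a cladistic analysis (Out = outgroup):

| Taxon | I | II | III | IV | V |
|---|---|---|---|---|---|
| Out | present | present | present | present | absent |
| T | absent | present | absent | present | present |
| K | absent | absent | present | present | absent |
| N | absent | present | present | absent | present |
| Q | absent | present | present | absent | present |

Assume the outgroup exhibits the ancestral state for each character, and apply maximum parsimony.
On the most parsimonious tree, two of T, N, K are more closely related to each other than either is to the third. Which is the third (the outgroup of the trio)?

K

Character polarity is set by the outgroup: the derived state is whichever differs from the outgroup's state, so for I, II, III, IV the derived state is 'absent', and for the remaining characters it is 'present'.
All ingroup taxa share the derived state 'absent' for I; it defines the ingroup but does not resolve relationships within it.
II (derived state 'absent') is unique to K (autapomorphy; uninformative for grouping).
III (derived state 'absent') is unique to T (autapomorphy; uninformative for grouping).
IV (derived state 'absent') is shared by N and Q — a synapomorphy uniting that clade.
V (derived state 'present') is shared by N, Q, and T — a synapomorphy uniting that clade.
Most parsimonious ingroup topology: ((T,(N,Q)),K).
N and T share a more recent common ancestor with each other than either does with K, so K is the least closely related of the three.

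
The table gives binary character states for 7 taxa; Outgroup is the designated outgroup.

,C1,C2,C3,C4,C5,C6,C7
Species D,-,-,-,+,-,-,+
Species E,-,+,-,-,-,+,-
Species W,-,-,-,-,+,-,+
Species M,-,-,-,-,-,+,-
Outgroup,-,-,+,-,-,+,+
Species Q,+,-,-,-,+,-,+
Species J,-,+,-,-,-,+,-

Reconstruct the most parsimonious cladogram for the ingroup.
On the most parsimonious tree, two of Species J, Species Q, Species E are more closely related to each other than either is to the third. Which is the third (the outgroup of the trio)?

Species Q

Character polarity is set by the outgroup: the derived state is whichever differs from the outgroup's state, so for C3, C6, C7 the derived state is '-', and for the remaining characters it is '+'.
C1: derived state '+' in Species Q only — an autapomorphy, so it tells us nothing about relationships among taxa.
Only Species E and Species J show the derived state '+' for C2, supporting them as a clade.
All ingroup taxa share the derived state '-' for C3; it defines the ingroup but does not resolve relationships within it.
C4: derived state '+' in Species D only — an autapomorphy, so it tells us nothing about relationships among taxa.
Only Species Q and Species W show the derived state '+' for C5, supporting them as a clade.
C6 (derived state '-') is shared by Species D, Species Q, and Species W — a synapomorphy uniting that clade.
Only Species E, Species J, and Species M show the derived state '-' for C7, supporting them as a clade.
Most parsimonious ingroup topology: (((Species E,Species J),Species M),((Species Q,Species W),Species D)).
Species J and Species E share a more recent common ancestor with each other than either does with Species Q, so Species Q is the least closely related of the three.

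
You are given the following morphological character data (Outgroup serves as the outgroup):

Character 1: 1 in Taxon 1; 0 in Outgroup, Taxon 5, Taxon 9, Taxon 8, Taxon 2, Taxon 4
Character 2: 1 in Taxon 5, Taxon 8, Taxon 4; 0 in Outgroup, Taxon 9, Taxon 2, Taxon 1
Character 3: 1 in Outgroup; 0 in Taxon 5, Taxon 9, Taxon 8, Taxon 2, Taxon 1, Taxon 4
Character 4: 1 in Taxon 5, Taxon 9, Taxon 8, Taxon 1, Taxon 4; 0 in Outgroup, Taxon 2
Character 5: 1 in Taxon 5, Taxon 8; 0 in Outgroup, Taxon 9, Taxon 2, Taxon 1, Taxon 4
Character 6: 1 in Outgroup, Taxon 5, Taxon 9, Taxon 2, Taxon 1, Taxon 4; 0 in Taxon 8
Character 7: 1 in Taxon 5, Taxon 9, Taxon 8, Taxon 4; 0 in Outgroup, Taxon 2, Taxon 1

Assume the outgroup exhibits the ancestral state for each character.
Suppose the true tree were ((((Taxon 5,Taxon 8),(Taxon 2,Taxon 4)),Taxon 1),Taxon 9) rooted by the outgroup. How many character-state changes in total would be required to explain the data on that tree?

11

Map each character onto ((((Taxon 5,Taxon 8),(Taxon 2,Taxon 4)),Taxon 1),Taxon 9) (rooted by Outgroup) and count the minimum state changes it requires (Fitch parsimony):
Character 1: 1; Character 2: 2; Character 3: 1; Character 4: 2; Character 5: 1; Character 6: 1; Character 7: 3.
Total tree length = 11.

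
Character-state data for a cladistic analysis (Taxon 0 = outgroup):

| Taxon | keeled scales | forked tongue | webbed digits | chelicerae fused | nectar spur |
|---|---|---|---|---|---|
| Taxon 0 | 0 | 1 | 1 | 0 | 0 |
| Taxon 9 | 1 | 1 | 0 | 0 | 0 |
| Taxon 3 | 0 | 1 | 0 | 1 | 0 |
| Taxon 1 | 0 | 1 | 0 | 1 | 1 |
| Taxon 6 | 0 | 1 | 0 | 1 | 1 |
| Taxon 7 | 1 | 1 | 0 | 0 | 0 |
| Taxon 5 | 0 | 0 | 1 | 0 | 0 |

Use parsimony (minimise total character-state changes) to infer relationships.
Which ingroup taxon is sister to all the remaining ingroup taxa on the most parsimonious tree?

Taxon 5

Character polarity is set by the outgroup: the derived state is whichever differs from the outgroup's state, so for forked tongue, webbed digits the derived state is '0', and for the remaining characters it is '1'.
keeled scales: derived state '1' in Taxon 7 and Taxon 9 only — synapomorphy for {Taxon 7, Taxon 9}.
forked tongue: derived state '0' in Taxon 5 only — an autapomorphy, so it tells us nothing about relationships among taxa.
Only Taxon 1, Taxon 3, Taxon 6, Taxon 7, and Taxon 9 show the derived state '0' for webbed digits, supporting them as a clade.
chelicerae fused: derived state '1' in Taxon 1, Taxon 3, and Taxon 6 only — synapomorphy for {Taxon 1, Taxon 3, Taxon 6}.
nectar spur (derived state '1') is shared by Taxon 1 and Taxon 6 — a synapomorphy uniting that clade.
Most parsimonious ingroup topology: (((Taxon 9,Taxon 7),(Taxon 3,(Taxon 1,Taxon 6))),Taxon 5).
Taxon 5 is sister to the clade containing all other ingroup taxa, so it is the earliest-diverging (most basal) ingroup lineage.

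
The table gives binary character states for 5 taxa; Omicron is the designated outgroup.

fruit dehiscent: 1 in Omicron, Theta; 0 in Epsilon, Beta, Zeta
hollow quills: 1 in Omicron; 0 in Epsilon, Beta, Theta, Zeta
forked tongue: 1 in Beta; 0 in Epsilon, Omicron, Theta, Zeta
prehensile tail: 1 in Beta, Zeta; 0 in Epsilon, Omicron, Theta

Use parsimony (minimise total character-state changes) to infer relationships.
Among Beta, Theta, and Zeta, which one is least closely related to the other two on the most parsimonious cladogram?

Theta

Character polarity is set by the outgroup: the derived state is whichever differs from the outgroup's state, so for fruit dehiscent, hollow quills the derived state is '0', and for the remaining characters it is '1'.
fruit dehiscent: derived state '0' in Beta, Epsilon, and Zeta only — synapomorphy for {Beta, Epsilon, Zeta}.
hollow quills (derived state '0') is shared by all ingroup taxa — unites the whole ingroup.
forked tongue (derived state '1') is unique to Beta (autapomorphy; uninformative for grouping).
prehensile tail: derived state '1' in Beta and Zeta only — synapomorphy for {Beta, Zeta}.
Most parsimonious ingroup topology: ((Epsilon,(Zeta,Beta)),Theta).
Zeta and Beta share a more recent common ancestor with each other than either does with Theta, so Theta is the least closely related of the three.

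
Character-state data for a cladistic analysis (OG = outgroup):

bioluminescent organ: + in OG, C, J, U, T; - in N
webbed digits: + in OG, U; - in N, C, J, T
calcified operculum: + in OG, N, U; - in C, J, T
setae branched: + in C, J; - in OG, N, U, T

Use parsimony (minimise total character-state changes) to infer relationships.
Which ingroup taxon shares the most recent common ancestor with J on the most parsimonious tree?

C

Character polarity is set by the outgroup: the derived state is whichever differs from the outgroup's state, so for bioluminescent organ, webbed digits, calcified operculum the derived state is '-', and for the remaining characters it is '+'.
bioluminescent organ (derived state '-') is unique to N (autapomorphy; uninformative for grouping).
Only C, J, N, and T show the derived state '-' for webbed digits, supporting them as a clade.
calcified operculum: derived state '-' in C, J, and T only — synapomorphy for {C, J, T}.
setae branched (derived state '+') is shared by C and J — a synapomorphy uniting that clade.
Most parsimonious ingroup topology: ((N,((C,J),T)),U).
J and C form a cherry on this tree, so they are sister taxa.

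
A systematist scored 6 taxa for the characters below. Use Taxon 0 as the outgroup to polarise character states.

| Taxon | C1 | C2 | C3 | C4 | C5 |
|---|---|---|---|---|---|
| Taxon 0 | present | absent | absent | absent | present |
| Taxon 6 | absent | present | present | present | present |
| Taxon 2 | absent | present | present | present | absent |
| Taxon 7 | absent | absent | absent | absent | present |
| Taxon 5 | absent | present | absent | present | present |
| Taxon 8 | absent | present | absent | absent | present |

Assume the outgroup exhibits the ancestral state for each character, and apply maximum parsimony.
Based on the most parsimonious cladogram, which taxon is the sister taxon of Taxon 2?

Taxon 6

Character polarity is set by the outgroup: the derived state is whichever differs from the outgroup's state, so for C1, C5 the derived state is 'absent', and for the remaining characters it is 'present'.
C1 (derived state 'absent') is shared by all ingroup taxa — unites the whole ingroup.
C2 (derived state 'present') is shared by Taxon 2, Taxon 5, Taxon 6, and Taxon 8 — a synapomorphy uniting that clade.
Only Taxon 2 and Taxon 6 show the derived state 'present' for C3, supporting them as a clade.
C4 (derived state 'present') is shared by Taxon 2, Taxon 5, and Taxon 6 — a synapomorphy uniting that clade.
C5: derived state 'absent' in Taxon 2 only — an autapomorphy, so it tells us nothing about relationships among taxa.
Most parsimonious ingroup topology: ((((Taxon 6,Taxon 2),Taxon 5),Taxon 8),Taxon 7).
Taxon 2 and Taxon 6 form a cherry on this tree, so they are sister taxa.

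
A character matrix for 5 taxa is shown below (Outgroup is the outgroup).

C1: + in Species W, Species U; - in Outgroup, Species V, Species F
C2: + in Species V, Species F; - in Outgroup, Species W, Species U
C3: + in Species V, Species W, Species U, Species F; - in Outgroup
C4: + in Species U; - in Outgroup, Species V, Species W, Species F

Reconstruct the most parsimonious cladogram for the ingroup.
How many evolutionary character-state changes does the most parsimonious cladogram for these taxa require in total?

The outgroup has state '-' for every character, so '+' is the derived state throughout.
Only Species U and Species W show the derived state '+' for C1, supporting them as a clade.
Only Species F and Species V show the derived state '+' for C2, supporting them as a clade.
C3 (derived state '+') is shared by all ingroup taxa — unites the whole ingroup.
C4 (derived state '+') is unique to Species U (autapomorphy; uninformative for grouping).
Most parsimonious ingroup topology: ((Species V,Species F),(Species W,Species U)).
Changes per character on this tree: C1: 1; C2: 1; C3: 1; C4: 1.
Total = 4.

4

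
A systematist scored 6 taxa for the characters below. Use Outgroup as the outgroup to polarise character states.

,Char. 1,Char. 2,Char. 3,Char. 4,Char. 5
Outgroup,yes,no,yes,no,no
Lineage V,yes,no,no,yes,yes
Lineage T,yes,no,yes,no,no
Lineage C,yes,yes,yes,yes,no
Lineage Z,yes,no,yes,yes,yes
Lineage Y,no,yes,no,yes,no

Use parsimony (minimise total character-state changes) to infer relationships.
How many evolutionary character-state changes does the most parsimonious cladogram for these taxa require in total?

6

Character polarity is set by the outgroup: the derived state is whichever differs from the outgroup's state, so for Char. 1, Char. 3 the derived state is 'no', and for the remaining characters it is 'yes'.
Char. 1: derived state 'no' in Lineage Y only — an autapomorphy, so it tells us nothing about relationships among taxa.
Only Lineage C and Lineage Y show the derived state 'yes' for Char. 2, supporting them as a clade.
Char. 3 groups Lineage V and Lineage Y, which is incompatible with the clades supported by the remaining characters; treating it as convergent (homoplasy) costs fewer steps than any alternative tree.
Char. 4 (derived state 'yes') is shared by Lineage C, Lineage V, Lineage Y, and Lineage Z — a synapomorphy uniting that clade.
Char. 5: derived state 'yes' in Lineage V and Lineage Z only — synapomorphy for {Lineage V, Lineage Z}.
Most parsimonious ingroup topology: (((Lineage V,Lineage Z),(Lineage C,Lineage Y)),Lineage T).
Changes per character on this tree: Char. 1: 1; Char. 2: 1; Char. 3: 2; Char. 4: 1; Char. 5: 1.
Total = 6.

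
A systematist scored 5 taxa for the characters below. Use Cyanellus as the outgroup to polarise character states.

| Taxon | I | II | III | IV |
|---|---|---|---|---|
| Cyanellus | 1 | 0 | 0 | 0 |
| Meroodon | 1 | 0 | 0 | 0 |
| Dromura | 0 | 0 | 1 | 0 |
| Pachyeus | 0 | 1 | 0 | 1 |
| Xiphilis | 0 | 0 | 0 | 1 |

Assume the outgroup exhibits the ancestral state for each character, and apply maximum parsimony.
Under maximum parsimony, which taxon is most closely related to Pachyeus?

Xiphilis

Character polarity is set by the outgroup: the derived state is whichever differs from the outgroup's state, so for I the derived state is '0', and for the remaining characters it is '1'.
I (derived state '0') is shared by Dromura, Pachyeus, and Xiphilis — a synapomorphy uniting that clade.
II: derived state '1' in Pachyeus only — an autapomorphy, so it tells us nothing about relationships among taxa.
III (derived state '1') is unique to Dromura (autapomorphy; uninformative for grouping).
IV (derived state '1') is shared by Pachyeus and Xiphilis — a synapomorphy uniting that clade.
Most parsimonious ingroup topology: (Meroodon,(Dromura,(Pachyeus,Xiphilis))).
Pachyeus and Xiphilis form a cherry on this tree, so they are sister taxa.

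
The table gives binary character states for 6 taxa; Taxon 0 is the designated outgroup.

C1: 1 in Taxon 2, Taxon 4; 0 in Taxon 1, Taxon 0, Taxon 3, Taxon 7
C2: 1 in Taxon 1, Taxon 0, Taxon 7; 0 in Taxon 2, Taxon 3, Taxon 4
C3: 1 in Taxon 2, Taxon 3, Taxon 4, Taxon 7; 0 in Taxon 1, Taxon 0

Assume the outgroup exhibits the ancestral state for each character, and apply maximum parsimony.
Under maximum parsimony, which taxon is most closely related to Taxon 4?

Character polarity is set by the outgroup: the derived state is whichever differs from the outgroup's state, so for C2 the derived state is '0', and for the remaining characters it is '1'.
Only Taxon 2 and Taxon 4 show the derived state '1' for C1, supporting them as a clade.
C2: derived state '0' in Taxon 2, Taxon 3, and Taxon 4 only — synapomorphy for {Taxon 2, Taxon 3, Taxon 4}.
C3 (derived state '1') is shared by Taxon 2, Taxon 3, Taxon 4, and Taxon 7 — a synapomorphy uniting that clade.
Most parsimonious ingroup topology: ((((Taxon 4,Taxon 2),Taxon 3),Taxon 7),Taxon 1).
Taxon 4 and Taxon 2 form a cherry on this tree, so they are sister taxa.

Taxon 2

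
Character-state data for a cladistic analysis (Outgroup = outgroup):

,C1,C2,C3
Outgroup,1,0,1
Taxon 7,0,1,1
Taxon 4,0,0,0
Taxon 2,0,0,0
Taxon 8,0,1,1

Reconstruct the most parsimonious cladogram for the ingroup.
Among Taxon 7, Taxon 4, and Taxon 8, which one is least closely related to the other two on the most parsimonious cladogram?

Character polarity is set by the outgroup: the derived state is whichever differs from the outgroup's state, so for C1, C3 the derived state is '0', and for the remaining characters it is '1'.
C1 (derived state '0') is shared by all ingroup taxa — unites the whole ingroup.
C2 (derived state '1') is shared by Taxon 7 and Taxon 8 — a synapomorphy uniting that clade.
C3: derived state '0' in Taxon 2 and Taxon 4 only — synapomorphy for {Taxon 2, Taxon 4}.
Most parsimonious ingroup topology: ((Taxon 7,Taxon 8),(Taxon 4,Taxon 2)).
Taxon 7 and Taxon 8 share a more recent common ancestor with each other than either does with Taxon 4, so Taxon 4 is the least closely related of the three.

Taxon 4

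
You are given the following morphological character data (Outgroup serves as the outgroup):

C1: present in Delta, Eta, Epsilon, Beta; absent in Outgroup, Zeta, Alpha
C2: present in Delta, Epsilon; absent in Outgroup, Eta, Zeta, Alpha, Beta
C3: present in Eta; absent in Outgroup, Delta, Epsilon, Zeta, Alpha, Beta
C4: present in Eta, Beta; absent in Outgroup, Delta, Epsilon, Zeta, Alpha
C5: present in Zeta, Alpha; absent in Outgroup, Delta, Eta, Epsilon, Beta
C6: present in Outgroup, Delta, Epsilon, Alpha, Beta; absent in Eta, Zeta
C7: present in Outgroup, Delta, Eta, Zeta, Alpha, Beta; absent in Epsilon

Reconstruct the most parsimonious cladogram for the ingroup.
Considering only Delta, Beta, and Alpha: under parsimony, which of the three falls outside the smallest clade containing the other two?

Alpha

Character polarity is set by the outgroup: the derived state is whichever differs from the outgroup's state, so for C6, C7 the derived state is 'absent', and for the remaining characters it is 'present'.
C1: derived state 'present' in Beta, Delta, Epsilon, and Eta only — synapomorphy for {Beta, Delta, Epsilon, Eta}.
Only Delta and Epsilon show the derived state 'present' for C2, supporting them as a clade.
C3: derived state 'present' in Eta only — an autapomorphy, so it tells us nothing about relationships among taxa.
Only Beta and Eta show the derived state 'present' for C4, supporting them as a clade.
C5: derived state 'present' in Alpha and Zeta only — synapomorphy for {Alpha, Zeta}.
C6 (state 'absent') occurs in Eta and Zeta but conflicts with the nesting implied by the other characters — most parsimoniously interpreted as homoplasy.
C7: derived state 'absent' in Epsilon only — an autapomorphy, so it tells us nothing about relationships among taxa.
Most parsimonious ingroup topology: (((Delta,Epsilon),(Eta,Beta)),(Zeta,Alpha)).
Beta and Delta share a more recent common ancestor with each other than either does with Alpha, so Alpha is the least closely related of the three.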